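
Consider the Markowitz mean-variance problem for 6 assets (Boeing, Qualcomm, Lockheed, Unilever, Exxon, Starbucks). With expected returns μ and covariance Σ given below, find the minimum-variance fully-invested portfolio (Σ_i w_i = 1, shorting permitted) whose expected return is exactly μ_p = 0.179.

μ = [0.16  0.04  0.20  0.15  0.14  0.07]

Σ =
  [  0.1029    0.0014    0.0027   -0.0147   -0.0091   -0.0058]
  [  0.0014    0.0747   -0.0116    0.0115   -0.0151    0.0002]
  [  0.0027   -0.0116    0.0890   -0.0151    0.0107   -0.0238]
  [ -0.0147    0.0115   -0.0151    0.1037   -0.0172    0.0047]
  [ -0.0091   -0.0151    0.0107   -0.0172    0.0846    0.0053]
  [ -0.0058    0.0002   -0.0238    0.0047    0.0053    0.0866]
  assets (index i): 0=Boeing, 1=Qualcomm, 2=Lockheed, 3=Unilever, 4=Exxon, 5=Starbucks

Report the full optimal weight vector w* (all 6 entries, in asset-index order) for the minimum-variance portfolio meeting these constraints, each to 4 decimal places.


p=Σ⁻¹μ = [2.0646  0.9978  2.8537  2.3211  2.0735  1.4757]
q=Σ⁻¹𝟙 = [13.3343  16.8795  17.6679  14.1755  15.9430  15.5120]
a=μᵀp=1.682748  b=𝟙ᵀp=11.786432  c=𝟙ᵀq=93.512179  D=ac−b²=18.437496
λ₁=(c·0.179−b)/D = (93.512179·0.179−11.786432)/18.437496 = 0.268597
λ₂=(a−b·0.179)/D = (1.682748−11.786432·0.179)/18.437496 = -0.023161
w* = 0.268597·p + -0.023161·q:
  w_0 = 0.268597·2.0646 + -0.023161·13.3343 = 0.2457  (Boeing)
  w_1 = 0.268597·0.9978 + -0.023161·16.8795 = -0.1229  (Qualcomm)
  w_2 = 0.268597·2.8537 + -0.023161·17.6679 = 0.3573  (Lockheed)
  w_3 = 0.268597·2.3211 + -0.023161·14.1755 = 0.2951  (Unilever)
  w_4 = 0.268597·2.0735 + -0.023161·15.9430 = 0.1877  (Exxon)
  w_5 = 0.268597·1.4757 + -0.023161·15.5120 = 0.0371  (Starbucks)
Σw_i=1.0000  μᵀw=0.1790
σ²=wᵀΣw=λ₁·μ_p+λ₂ = 0.268597·0.179 + -0.023161 = 0.024918 ≈ 0.0249

0.2457  -0.1229  0.3573  0.2951  0.1877  0.0371


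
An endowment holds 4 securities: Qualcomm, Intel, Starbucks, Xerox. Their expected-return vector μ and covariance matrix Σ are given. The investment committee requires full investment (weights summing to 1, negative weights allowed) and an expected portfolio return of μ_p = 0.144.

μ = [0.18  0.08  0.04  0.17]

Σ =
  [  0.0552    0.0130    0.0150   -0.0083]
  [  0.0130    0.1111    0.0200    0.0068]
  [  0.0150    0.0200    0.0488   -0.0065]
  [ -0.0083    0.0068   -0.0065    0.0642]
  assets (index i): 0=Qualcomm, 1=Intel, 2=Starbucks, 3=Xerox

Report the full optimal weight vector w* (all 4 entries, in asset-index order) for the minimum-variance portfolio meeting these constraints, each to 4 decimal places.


0.3749  0.0388  0.2020  0.3844

p=Σ⁻¹μ = [3.6926  0.0850  0.0658  3.1230]
q=Σ⁻¹𝟙 = [15.6605  2.9439  17.0038  19.0107]
a=μᵀp=1.205006  b=𝟙ᵀp=6.966383  c=𝟙ᵀq=54.618919  D=ac−b²=17.285614
λ₁=(c·0.144−b)/D = (54.618919·0.144−6.966383)/17.285614 = 0.051994
λ₂=(a−b·0.144)/D = (1.205006−6.966383·0.144)/17.285614 = 0.011677
w* = 0.051994·p + 0.011677·q:
  w_0 = 0.051994·3.6926 + 0.011677·15.6605 = 0.3749  (Qualcomm)
  w_1 = 0.051994·0.0850 + 0.011677·2.9439 = 0.0388  (Intel)
  w_2 = 0.051994·0.0658 + 0.011677·17.0038 = 0.2020  (Starbucks)
  w_3 = 0.051994·3.1230 + 0.011677·19.0107 = 0.3844  (Xerox)
Σw_i=1.0000  μᵀw=0.1440
σ²=wᵀΣw=λ₁·μ_p+λ₂ = 0.051994·0.144 + 0.011677 = 0.019164 ≈ 0.0192


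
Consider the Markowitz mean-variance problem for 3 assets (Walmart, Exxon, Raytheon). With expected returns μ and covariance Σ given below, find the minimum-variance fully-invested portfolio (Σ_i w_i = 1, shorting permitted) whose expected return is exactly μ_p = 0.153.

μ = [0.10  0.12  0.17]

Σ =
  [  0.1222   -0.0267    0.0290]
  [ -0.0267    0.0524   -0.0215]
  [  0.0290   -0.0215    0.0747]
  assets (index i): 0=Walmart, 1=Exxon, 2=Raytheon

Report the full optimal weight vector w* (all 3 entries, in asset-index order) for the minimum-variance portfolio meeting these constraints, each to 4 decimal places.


g=Σ⁻¹μ = [0.9753  4.0429  3.0607]
h=Σ⁻¹𝟙 = [10.8366  32.1715  18.4394]
a=μᵀg=1.103004  b=𝟙ᵀg=8.078941  c=𝟙ᵀh=61.447518  D=ac−b²=2.507576
λ₁=(c·0.153−b)/D = (61.447518·0.153−8.078941)/2.507576 = 0.527414
λ₂=(a−b·0.153)/D = (1.103004−8.078941·0.153)/2.507576 = -0.053069
w* = 0.527414·g + -0.053069·h:
  w_0 = 0.527414·0.9753 + -0.053069·10.8366 = -0.0607  (Walmart)
  w_1 = 0.527414·4.0429 + -0.053069·32.1715 = 0.4250  (Exxon)
  w_2 = 0.527414·3.0607 + -0.053069·18.4394 = 0.6357  (Raytheon)
Σw_i=1.0000  μᵀw=0.1530
σ²=wᵀΣw=λ₁·μ_p+λ₂ = 0.527414·0.153 + -0.053069 = 0.027626 ≈ 0.0276

-0.0607  0.4250  0.6357


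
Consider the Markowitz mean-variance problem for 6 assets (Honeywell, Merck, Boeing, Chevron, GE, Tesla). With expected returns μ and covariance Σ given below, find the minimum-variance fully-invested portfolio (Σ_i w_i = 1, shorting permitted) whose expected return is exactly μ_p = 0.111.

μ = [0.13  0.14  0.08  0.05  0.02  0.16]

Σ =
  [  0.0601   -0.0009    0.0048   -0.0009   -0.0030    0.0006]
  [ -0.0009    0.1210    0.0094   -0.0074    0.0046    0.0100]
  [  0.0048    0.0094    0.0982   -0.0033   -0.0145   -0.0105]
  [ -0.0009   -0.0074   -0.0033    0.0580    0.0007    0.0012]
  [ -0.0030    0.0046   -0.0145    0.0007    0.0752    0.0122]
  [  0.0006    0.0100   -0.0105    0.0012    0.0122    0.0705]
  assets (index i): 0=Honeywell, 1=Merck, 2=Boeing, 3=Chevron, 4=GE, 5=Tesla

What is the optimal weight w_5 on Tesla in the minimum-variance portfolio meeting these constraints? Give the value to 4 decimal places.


0.2510

x=Σ⁻¹μ = [2.1036  0.9786  0.9034  1.0240  0.0956  2.2134]
y=Σ⁻¹𝟙 = [16.5790  7.0104  12.6778  18.6946  13.8172  12.2278]
a=μᵀx=0.889984  b=𝟙ᵀx=7.318467  c=𝟙ᵀy=81.006739  D=ac−b²=18.534729
λ₁=(c·0.111−b)/D = (81.006739·0.111−7.318467)/18.534729 = 0.090278
λ₂=(a−b·0.111)/D = (0.889984−7.318467·0.111)/18.534729 = 0.004189
w* = 0.090278·x + 0.004189·y:
  w_0 = 0.090278·2.1036 + 0.004189·16.5790 = 0.2593  (Honeywell)
  w_1 = 0.090278·0.9786 + 0.004189·7.0104 = 0.1177  (Merck)
  w_2 = 0.090278·0.9034 + 0.004189·12.6778 = 0.1347  (Boeing)
  w_3 = 0.090278·1.0240 + 0.004189·18.6946 = 0.1707  (Chevron)
  w_4 = 0.090278·0.0956 + 0.004189·13.8172 = 0.0665  (GE)
  w_5 = 0.090278·2.2134 + 0.004189·12.2278 = 0.2510  (Tesla)
Σw_i=1.0000  μᵀw=0.1110
σ²=wᵀΣw=λ₁·μ_p+λ₂ = 0.090278·0.111 + 0.004189 = 0.014209 ≈ 0.0142


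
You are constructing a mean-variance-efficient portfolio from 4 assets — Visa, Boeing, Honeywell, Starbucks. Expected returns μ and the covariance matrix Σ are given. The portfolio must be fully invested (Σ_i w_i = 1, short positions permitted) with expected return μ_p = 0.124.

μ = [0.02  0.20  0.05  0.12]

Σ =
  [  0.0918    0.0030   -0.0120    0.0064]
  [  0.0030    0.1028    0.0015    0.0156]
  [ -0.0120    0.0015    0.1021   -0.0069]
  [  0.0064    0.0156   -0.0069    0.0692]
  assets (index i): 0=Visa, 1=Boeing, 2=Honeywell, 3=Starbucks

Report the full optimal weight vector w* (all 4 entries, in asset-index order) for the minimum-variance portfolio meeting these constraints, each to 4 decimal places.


p=Σ⁻¹μ = [0.1398  1.7221  0.5748  1.3903]
q=Σ⁻¹𝟙 = [11.3074  7.2582  11.8922  12.9546]
a=μᵀp=0.542786  b=𝟙ᵀp=3.826959  c=𝟙ᵀq=43.412439  D=ac−b²=8.918028
λ₁=(c·0.124−b)/D = (43.412439·0.124−3.826959)/8.918028 = 0.174499
λ₂=(a−b·0.124)/D = (0.542786−3.826959·0.124)/8.918028 = 0.007652
w* = 0.174499·p + 0.007652·q:
  w_0 = 0.174499·0.1398 + 0.007652·11.3074 = 0.1109  (Visa)
  w_1 = 0.174499·1.7221 + 0.007652·7.2582 = 0.3560  (Boeing)
  w_2 = 0.174499·0.5748 + 0.007652·11.8922 = 0.1913  (Honeywell)
  w_3 = 0.174499·1.3903 + 0.007652·12.9546 = 0.3417  (Starbucks)
Σw_i=1.0000  μᵀw=0.1240
σ²=wᵀΣw=λ₁·μ_p+λ₂ = 0.174499·0.124 + 0.007652 = 0.029290 ≈ 0.0293

0.1109  0.3560  0.1913  0.3417


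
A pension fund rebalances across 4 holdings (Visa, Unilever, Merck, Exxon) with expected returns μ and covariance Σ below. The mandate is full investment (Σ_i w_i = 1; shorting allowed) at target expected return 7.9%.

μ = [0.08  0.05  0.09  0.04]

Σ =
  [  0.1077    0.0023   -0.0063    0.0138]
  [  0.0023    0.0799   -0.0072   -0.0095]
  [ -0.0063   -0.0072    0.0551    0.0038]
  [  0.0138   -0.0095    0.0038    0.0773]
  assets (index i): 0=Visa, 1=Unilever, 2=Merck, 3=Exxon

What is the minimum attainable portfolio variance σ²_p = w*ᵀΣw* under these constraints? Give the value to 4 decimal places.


0.0229

x=Σ⁻¹μ = [0.7810  0.8120  1.8019  0.3892]
y=Σ⁻¹𝟙 = [8.5619  15.5647  20.3118  12.3224]
a=μᵀx=0.280822  b=𝟙ᵀx=3.784144  c=𝟙ᵀy=56.760794  D=ac−b²=1.619962
λ₁=(c·0.079−b)/D = (56.760794·0.079−3.784144)/1.619962 = 0.432083
λ₂=(a−b·0.079)/D = (0.280822−3.784144·0.079)/1.619962 = -0.011188
w* = 0.432083·x + -0.011188·y:
  w_0 = 0.432083·0.7810 + -0.011188·8.5619 = 0.2417  (Visa)
  w_1 = 0.432083·0.8120 + -0.011188·15.5647 = 0.1767  (Unilever)
  w_2 = 0.432083·1.8019 + -0.011188·20.3118 = 0.5513  (Merck)
  w_3 = 0.432083·0.3892 + -0.011188·12.3224 = 0.0303  (Exxon)
Σw_i=1.0000  μᵀw=0.0790
σ²=wᵀΣw=λ₁·μ_p+λ₂ = 0.432083·0.079 + -0.011188 = 0.022946 ≈ 0.0229


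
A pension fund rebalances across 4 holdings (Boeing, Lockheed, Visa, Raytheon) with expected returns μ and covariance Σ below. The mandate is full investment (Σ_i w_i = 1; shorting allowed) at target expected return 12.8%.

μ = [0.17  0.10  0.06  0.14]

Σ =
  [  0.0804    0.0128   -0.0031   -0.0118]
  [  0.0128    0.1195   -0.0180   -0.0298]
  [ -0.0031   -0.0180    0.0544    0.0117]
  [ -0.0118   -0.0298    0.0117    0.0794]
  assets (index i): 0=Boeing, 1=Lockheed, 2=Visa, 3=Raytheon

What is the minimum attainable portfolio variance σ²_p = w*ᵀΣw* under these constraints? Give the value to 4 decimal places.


x=Σ⁻¹μ = [2.2997  1.3766  1.1625  2.4504]
y=Σ⁻¹𝟙 = [13.4434  14.1964  20.2016  16.9437]
a=μᵀx=0.941418  b=𝟙ᵀx=7.289226  c=𝟙ᵀy=64.785112  D=ac−b²=7.857047
λ₁=(c·0.128−b)/D = (64.785112·0.128−7.289226)/7.857047 = 0.127690
λ₂=(a−b·0.128)/D = (0.941418−7.289226·0.128)/7.857047 = 0.001069
w* = 0.127690·x + 0.001069·y:
  w_0 = 0.127690·2.2997 + 0.001069·13.4434 = 0.3080  (Boeing)
  w_1 = 0.127690·1.3766 + 0.001069·14.1964 = 0.1910  (Lockheed)
  w_2 = 0.127690·1.1625 + 0.001069·20.2016 = 0.1700  (Visa)
  w_3 = 0.127690·2.4504 + 0.001069·16.9437 = 0.3310  (Raytheon)
Σw_i=1.0000  μᵀw=0.1280
σ²=wᵀΣw=λ₁·μ_p+λ₂ = 0.127690·0.128 + 0.001069 = 0.017413 ≈ 0.0174

0.0174


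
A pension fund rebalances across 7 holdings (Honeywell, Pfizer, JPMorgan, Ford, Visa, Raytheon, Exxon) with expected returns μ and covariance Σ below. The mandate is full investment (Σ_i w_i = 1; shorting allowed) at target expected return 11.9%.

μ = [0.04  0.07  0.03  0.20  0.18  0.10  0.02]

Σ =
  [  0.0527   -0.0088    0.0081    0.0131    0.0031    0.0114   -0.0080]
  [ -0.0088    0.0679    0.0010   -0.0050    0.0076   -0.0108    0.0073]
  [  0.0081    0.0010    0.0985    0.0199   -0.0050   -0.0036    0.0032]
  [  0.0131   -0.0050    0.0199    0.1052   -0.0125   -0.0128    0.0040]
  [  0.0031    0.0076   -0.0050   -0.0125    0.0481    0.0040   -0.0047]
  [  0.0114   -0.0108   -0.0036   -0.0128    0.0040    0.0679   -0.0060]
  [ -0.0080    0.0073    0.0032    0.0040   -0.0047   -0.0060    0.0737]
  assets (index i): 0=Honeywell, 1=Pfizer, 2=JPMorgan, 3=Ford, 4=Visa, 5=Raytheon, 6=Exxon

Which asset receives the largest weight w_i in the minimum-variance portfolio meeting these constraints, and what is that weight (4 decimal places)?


x=Σ⁻¹μ = [-0.3735  0.9847  0.0501  2.7104  4.1948  1.9952  0.4140]
y=Σ⁻¹𝟙 = [15.1137  16.1318  7.7323  10.9457  20.9799  17.3570  15.4324]
a=μᵀx=1.560435  b=𝟙ᵀx=9.975612  c=𝟙ᵀy=103.692795  D=ac−b²=62.293001
λ₁=(c·0.119−b)/D = (103.692795·0.119−9.975612)/62.293001 = 0.037947
λ₂=(a−b·0.119)/D = (1.560435−9.975612·0.119)/62.293001 = 0.005993
w* = 0.037947·x + 0.005993·y:
  w_0 = 0.037947·-0.3735 + 0.005993·15.1137 = 0.0764  (Honeywell)
  w_1 = 0.037947·0.9847 + 0.005993·16.1318 = 0.1340  (Pfizer)
  w_2 = 0.037947·0.0501 + 0.005993·7.7323 = 0.0482  (JPMorgan)
  w_3 = 0.037947·2.7104 + 0.005993·10.9457 = 0.1685  (Ford)
  w_4 = 0.037947·4.1948 + 0.005993·20.9799 = 0.2849  (Visa)
  w_5 = 0.037947·1.9952 + 0.005993·17.3570 = 0.1797  (Raytheon)
  w_6 = 0.037947·0.4140 + 0.005993·15.4324 = 0.1082  (Exxon)
Σw_i=1.0000  μᵀw=0.1190
σ²=wᵀΣw=λ₁·μ_p+λ₂ = 0.037947·0.119 + 0.005993 = 0.010509 ≈ 0.0105

Visa (0.2849)


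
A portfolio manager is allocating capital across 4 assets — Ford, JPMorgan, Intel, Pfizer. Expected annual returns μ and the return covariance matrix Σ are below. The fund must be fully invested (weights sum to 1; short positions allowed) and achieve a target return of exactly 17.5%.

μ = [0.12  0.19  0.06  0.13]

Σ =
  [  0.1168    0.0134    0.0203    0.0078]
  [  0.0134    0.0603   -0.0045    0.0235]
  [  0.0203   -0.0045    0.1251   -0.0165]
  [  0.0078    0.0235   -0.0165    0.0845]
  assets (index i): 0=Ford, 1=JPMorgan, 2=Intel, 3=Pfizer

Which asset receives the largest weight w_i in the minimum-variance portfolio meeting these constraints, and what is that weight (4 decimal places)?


p=Σ⁻¹μ = [0.5520  2.7452  0.5997  0.8412]
q=Σ⁻¹𝟙 = [4.9463  12.3790  8.9124  9.6753]
a=μᵀp=0.733163  b=𝟙ᵀp=4.738109  c=𝟙ᵀq=35.913060  D=ac−b²=3.880464
λ₁=(c·0.175−b)/D = (35.913060·0.175−4.738109)/3.880464 = 0.398580
λ₂=(a−b·0.175)/D = (0.733163−4.738109·0.175)/3.880464 = -0.024741
w* = 0.398580·p + -0.024741·q:
  w_0 = 0.398580·0.5520 + -0.024741·4.9463 = 0.0977  (Ford)
  w_1 = 0.398580·2.7452 + -0.024741·12.3790 = 0.7879  (JPMorgan)
  w_2 = 0.398580·0.5997 + -0.024741·8.9124 = 0.0185  (Intel)
  w_3 = 0.398580·0.8412 + -0.024741·9.6753 = 0.0959  (Pfizer)
Σw_i=1.0000  μᵀw=0.1750
σ²=wᵀΣw=λ₁·μ_p+λ₂ = 0.398580·0.175 + -0.024741 = 0.045011 ≈ 0.0450

JPMorgan (0.7879)


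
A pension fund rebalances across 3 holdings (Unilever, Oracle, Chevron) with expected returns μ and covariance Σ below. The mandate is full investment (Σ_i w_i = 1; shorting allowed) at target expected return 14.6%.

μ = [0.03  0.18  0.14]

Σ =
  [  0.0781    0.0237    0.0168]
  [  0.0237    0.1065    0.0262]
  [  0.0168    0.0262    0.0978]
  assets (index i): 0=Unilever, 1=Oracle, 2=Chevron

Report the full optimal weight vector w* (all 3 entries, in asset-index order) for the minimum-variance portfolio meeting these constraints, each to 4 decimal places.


0.1181  0.4748  0.4071

u=Σ⁻¹μ = [-0.3014  1.4905  1.0840]
v=Σ⁻¹𝟙 = [9.6062  5.5053  7.1000]
a=μᵀu=0.411010  b=𝟙ᵀu=2.273135  c=𝟙ᵀv=22.211473  D=ac−b²=3.962000
λ₁=(c·0.146−b)/D = (22.211473·0.146−2.273135)/3.962000 = 0.244760
λ₂=(a−b·0.146)/D = (0.411010−2.273135·0.146)/3.962000 = 0.019973
w* = 0.244760·u + 0.019973·v:
  w_0 = 0.244760·-0.3014 + 0.019973·9.6062 = 0.1181  (Unilever)
  w_1 = 0.244760·1.4905 + 0.019973·5.5053 = 0.4748  (Oracle)
  w_2 = 0.244760·1.0840 + 0.019973·7.1000 = 0.4071  (Chevron)
Σw_i=1.0000  μᵀw=0.1460
σ²=wᵀΣw=λ₁·μ_p+λ₂ = 0.244760·0.146 + 0.019973 = 0.055708 ≈ 0.0557


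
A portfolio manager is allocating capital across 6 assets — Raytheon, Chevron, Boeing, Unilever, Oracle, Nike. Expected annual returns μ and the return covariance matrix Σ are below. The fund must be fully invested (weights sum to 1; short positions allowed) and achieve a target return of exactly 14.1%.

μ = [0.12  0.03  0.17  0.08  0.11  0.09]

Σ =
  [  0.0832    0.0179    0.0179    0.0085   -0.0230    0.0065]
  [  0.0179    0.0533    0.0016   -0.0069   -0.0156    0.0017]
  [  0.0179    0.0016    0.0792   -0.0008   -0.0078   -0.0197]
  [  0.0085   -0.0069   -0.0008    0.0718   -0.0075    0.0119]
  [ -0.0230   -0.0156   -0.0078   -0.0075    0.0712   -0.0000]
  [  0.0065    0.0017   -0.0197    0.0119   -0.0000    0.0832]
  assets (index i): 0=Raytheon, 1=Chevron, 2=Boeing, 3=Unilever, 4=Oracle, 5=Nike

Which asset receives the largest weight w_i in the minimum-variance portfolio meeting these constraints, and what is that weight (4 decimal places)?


g=Σ⁻¹μ = [1.1848  0.9294  2.4660  1.1230  2.5197  1.3935]
h=Σ⁻¹𝟙 = [7.5936  24.8672  16.1668  16.1941  25.4233  12.4296]
a=μᵀg=1.081700  b=𝟙ᵀg=9.616342  c=𝟙ᵀh=102.674431  D=ac−b²=18.588885
λ₁=(c·0.141−b)/D = (102.674431·0.141−9.616342)/18.588885 = 0.261487
λ₂=(a−b·0.141)/D = (1.081700−9.616342·0.141)/18.588885 = -0.014751
w* = 0.261487·g + -0.014751·h:
  w_0 = 0.261487·1.1848 + -0.014751·7.5936 = 0.1978  (Raytheon)
  w_1 = 0.261487·0.9294 + -0.014751·24.8672 = -0.1238  (Chevron)
  w_2 = 0.261487·2.4660 + -0.014751·16.1668 = 0.4064  (Boeing)
  w_3 = 0.261487·1.1230 + -0.014751·16.1941 = 0.0548  (Unilever)
  w_4 = 0.261487·2.5197 + -0.014751·25.4233 = 0.2839  (Oracle)
  w_5 = 0.261487·1.3935 + -0.014751·12.4296 = 0.1810  (Nike)
Σw_i=1.0000  μᵀw=0.1410
σ²=wᵀΣw=λ₁·μ_p+λ₂ = 0.261487·0.141 + -0.014751 = 0.022119 ≈ 0.0221

Boeing (0.4064)


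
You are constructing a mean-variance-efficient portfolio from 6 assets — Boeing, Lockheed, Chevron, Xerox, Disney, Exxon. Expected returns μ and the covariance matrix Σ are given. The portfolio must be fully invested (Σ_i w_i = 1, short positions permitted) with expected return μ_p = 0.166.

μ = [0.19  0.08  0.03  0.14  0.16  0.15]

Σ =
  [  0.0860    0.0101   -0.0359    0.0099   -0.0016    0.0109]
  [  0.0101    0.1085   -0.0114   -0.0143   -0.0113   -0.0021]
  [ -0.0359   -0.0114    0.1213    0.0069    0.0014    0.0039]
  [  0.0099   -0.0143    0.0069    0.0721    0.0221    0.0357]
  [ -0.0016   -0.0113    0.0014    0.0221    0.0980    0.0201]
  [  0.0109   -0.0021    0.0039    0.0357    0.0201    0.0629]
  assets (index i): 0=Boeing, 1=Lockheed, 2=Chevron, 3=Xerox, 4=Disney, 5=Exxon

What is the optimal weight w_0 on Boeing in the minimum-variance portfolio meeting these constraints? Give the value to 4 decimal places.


0.4214

u=Σ⁻¹μ = [2.2861  0.8831  0.9130  0.7541  1.3636  1.0977]
v=Σ⁻¹𝟙 = [14.2013  11.2106  12.7922  7.2177  8.6556  6.1560]
a=μᵀu=1.020806  b=𝟙ᵀu=7.297616  c=𝟙ᵀv=60.233297  D=ac−b²=8.231331
λ₁=(c·0.166−b)/D = (60.233297·0.166−7.297616)/8.231331 = 0.328150
λ₂=(a−b·0.166)/D = (1.020806−7.297616·0.166)/8.231331 = -0.023155
w* = 0.328150·u + -0.023155·v:
  w_0 = 0.328150·2.2861 + -0.023155·14.2013 = 0.4214  (Boeing)
  w_1 = 0.328150·0.8831 + -0.023155·11.2106 = 0.0302  (Lockheed)
  w_2 = 0.328150·0.9130 + -0.023155·12.7922 = 0.0034  (Chevron)
  w_3 = 0.328150·0.7541 + -0.023155·7.2177 = 0.0803  (Xerox)
  w_4 = 0.328150·1.3636 + -0.023155·8.6556 = 0.2470  (Disney)
  w_5 = 0.328150·1.0977 + -0.023155·6.1560 = 0.2177  (Exxon)
Σw_i=1.0000  μᵀw=0.1660
σ²=wᵀΣw=λ₁·μ_p+λ₂ = 0.328150·0.166 + -0.023155 = 0.031318 ≈ 0.0313


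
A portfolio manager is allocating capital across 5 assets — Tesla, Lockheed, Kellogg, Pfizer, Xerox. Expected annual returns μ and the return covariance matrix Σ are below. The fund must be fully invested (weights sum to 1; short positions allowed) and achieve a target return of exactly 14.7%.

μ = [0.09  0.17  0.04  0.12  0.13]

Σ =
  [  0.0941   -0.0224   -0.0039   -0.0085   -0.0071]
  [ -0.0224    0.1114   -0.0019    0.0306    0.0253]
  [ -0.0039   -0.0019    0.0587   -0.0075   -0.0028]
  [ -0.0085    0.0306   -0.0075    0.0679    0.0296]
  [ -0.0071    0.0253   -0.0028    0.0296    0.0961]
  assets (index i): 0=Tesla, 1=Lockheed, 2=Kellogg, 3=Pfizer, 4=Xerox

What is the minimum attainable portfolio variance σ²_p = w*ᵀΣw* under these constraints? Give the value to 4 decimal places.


0.0440

g=Σ⁻¹μ = [1.4808  1.3569  1.0029  1.1061  0.7935]
h=Σ⁻¹𝟙 = [14.8448  7.3849  20.1903  12.7807  6.2100]
a=μᵀg=0.639931  b=𝟙ᵀg=5.740067  c=𝟙ᵀh=61.410716  D=ac−b²=6.350247
λ₁=(c·0.147−b)/D = (61.410716·0.147−5.740067)/6.350247 = 0.517666
λ₂=(a−b·0.147)/D = (0.639931−5.740067·0.147)/6.350247 = -0.032103
w* = 0.517666·g + -0.032103·h:
  w_0 = 0.517666·1.4808 + -0.032103·14.8448 = 0.2900  (Tesla)
  w_1 = 0.517666·1.3569 + -0.032103·7.3849 = 0.4653  (Lockheed)
  w_2 = 0.517666·1.0029 + -0.032103·20.1903 = -0.1290  (Kellogg)
  w_3 = 0.517666·1.1061 + -0.032103·12.7807 = 0.1623  (Pfizer)
  w_4 = 0.517666·0.7935 + -0.032103·6.2100 = 0.2114  (Xerox)
Σw_i=1.0000  μᵀw=0.1470
σ²=wᵀΣw=λ₁·μ_p+λ₂ = 0.517666·0.147 + -0.032103 = 0.043994 ≈ 0.0440


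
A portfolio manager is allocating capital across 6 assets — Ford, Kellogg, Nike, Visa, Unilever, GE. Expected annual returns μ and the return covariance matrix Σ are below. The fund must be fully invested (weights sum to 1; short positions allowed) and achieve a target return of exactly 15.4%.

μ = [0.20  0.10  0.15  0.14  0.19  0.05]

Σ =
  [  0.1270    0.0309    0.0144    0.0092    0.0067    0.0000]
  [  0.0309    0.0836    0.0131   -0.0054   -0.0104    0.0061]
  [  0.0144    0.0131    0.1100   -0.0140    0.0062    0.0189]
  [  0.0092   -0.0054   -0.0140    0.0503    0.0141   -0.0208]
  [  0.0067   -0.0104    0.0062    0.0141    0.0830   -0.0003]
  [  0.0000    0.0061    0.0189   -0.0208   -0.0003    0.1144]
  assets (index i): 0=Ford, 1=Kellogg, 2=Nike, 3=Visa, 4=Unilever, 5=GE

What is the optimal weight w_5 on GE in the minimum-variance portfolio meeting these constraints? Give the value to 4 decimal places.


0.0446

x=Σ⁻¹μ = [0.8788  1.0264  1.2733  2.8822  1.7646  0.7006]
y=Σ⁻¹𝟙 = [1.7526  11.8915  8.2492  25.4639  8.4959  11.3964]
a=μᵀx=1.243223  b=𝟙ᵀx=8.526025  c=𝟙ᵀy=67.249412  D=ac−b²=10.912927
λ₁=(c·0.154−b)/D = (67.249412·0.154−8.526025)/10.912927 = 0.167726
λ₂=(a−b·0.154)/D = (1.243223−8.526025·0.154)/10.912927 = -0.006395
w* = 0.167726·x + -0.006395·y:
  w_0 = 0.167726·0.8788 + -0.006395·1.7526 = 0.1362  (Ford)
  w_1 = 0.167726·1.0264 + -0.006395·11.8915 = 0.0961  (Kellogg)
  w_2 = 0.167726·1.2733 + -0.006395·8.2492 = 0.1608  (Nike)
  w_3 = 0.167726·2.8822 + -0.006395·25.4639 = 0.3206  (Visa)
  w_4 = 0.167726·1.7646 + -0.006395·8.4959 = 0.2416  (Unilever)
  w_5 = 0.167726·0.7006 + -0.006395·11.3964 = 0.0446  (GE)
Σw_i=1.0000  μᵀw=0.1540
σ²=wᵀΣw=λ₁·μ_p+λ₂ = 0.167726·0.154 + -0.006395 = 0.019435 ≈ 0.0194


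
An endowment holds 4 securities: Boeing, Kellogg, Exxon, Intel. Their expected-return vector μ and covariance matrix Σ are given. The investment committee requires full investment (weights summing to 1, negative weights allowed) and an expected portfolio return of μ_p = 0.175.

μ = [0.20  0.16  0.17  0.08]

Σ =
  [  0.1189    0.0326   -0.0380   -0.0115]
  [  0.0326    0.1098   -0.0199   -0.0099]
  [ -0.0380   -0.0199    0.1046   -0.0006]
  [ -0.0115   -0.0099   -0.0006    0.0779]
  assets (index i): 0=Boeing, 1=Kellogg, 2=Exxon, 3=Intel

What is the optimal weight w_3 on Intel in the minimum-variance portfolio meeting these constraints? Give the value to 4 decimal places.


u=Σ⁻¹μ = [2.3264  1.4059  2.7469  1.5702]
v=Σ⁻¹𝟙 = [12.4001  9.7743  16.0165  16.0331]
a=μᵀu=1.282803  b=𝟙ᵀu=8.049353  c=𝟙ᵀv=54.223939  D=ac−b²=4.766536
λ₁=(c·0.175−b)/D = (54.223939·0.175−8.049353)/4.766536 = 0.302072
λ₂=(a−b·0.175)/D = (1.282803−8.049353·0.175)/4.766536 = -0.026399
w* = 0.302072·u + -0.026399·v:
  w_0 = 0.302072·2.3264 + -0.026399·12.4001 = 0.3754  (Boeing)
  w_1 = 0.302072·1.4059 + -0.026399·9.7743 = 0.1666  (Kellogg)
  w_2 = 0.302072·2.7469 + -0.026399·16.0165 = 0.4069  (Exxon)
  w_3 = 0.302072·1.5702 + -0.026399·16.0331 = 0.0511  (Intel)
Σw_i=1.0000  μᵀw=0.1750
σ²=wᵀΣw=λ₁·μ_p+λ₂ = 0.302072·0.175 + -0.026399 = 0.026463 ≈ 0.0265

0.0511


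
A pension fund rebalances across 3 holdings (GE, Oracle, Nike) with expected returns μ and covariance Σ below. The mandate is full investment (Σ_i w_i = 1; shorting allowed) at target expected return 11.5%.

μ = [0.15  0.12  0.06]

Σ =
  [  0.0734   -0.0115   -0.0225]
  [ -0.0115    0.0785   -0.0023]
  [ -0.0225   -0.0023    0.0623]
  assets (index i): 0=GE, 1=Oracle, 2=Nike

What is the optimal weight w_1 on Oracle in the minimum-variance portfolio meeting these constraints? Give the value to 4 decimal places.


0.2841

p=Σ⁻¹μ = [3.0139  2.0325  2.1266]
q=Σ⁻¹𝟙 = [24.0658  17.0078  25.3708]
a=μᵀp=0.823587  b=𝟙ᵀp=7.173052  c=𝟙ᵀq=66.444364  D=ac−b²=3.270051
λ₁=(c·0.115−b)/D = (66.444364·0.115−7.173052)/3.270051 = 0.143132
λ₂=(a−b·0.115)/D = (0.823587−7.173052·0.115)/3.270051 = -0.000402
w* = 0.143132·p + -0.000402·q:
  w_0 = 0.143132·3.0139 + -0.000402·24.0658 = 0.4217  (GE)
  w_1 = 0.143132·2.0325 + -0.000402·17.0078 = 0.2841  (Oracle)
  w_2 = 0.143132·2.1266 + -0.000402·25.3708 = 0.2942  (Nike)
Σw_i=1.0000  μᵀw=0.1150
σ²=wᵀΣw=λ₁·μ_p+λ₂ = 0.143132·0.115 + -0.000402 = 0.016058 ≈ 0.0161


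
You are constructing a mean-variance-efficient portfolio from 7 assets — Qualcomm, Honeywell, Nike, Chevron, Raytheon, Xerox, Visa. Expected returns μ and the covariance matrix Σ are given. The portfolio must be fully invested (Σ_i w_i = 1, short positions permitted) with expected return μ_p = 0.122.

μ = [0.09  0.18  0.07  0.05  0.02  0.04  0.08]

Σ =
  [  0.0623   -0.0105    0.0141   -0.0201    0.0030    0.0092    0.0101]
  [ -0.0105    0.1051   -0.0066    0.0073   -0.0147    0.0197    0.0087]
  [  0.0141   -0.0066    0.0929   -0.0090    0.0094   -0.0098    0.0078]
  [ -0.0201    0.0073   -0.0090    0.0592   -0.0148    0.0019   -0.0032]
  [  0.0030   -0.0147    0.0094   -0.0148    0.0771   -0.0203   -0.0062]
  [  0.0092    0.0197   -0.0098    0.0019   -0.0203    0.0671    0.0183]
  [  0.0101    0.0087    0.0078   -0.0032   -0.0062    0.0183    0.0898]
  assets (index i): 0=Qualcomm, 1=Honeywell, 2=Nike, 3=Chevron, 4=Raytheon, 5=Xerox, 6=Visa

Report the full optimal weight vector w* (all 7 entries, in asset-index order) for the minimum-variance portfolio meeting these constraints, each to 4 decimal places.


u=Σ⁻¹μ = [2.0484  1.9300  0.5966  1.6270  0.8005  -0.1207  0.5595]
v=Σ⁻¹𝟙 = [20.7516  10.0234  9.9039  29.8472  23.0465  14.8913  6.5907]
a=μᵀu=0.710817  b=𝟙ᵀu=7.441328  c=𝟙ᵀv=115.054679  D=ac−b²=26.409412
λ₁=(c·0.122−b)/D = (115.054679·0.122−7.441328)/26.409412 = 0.249735
λ₂=(a−b·0.122)/D = (0.710817−7.441328·0.122)/26.409412 = -0.007460
w* = 0.249735·u + -0.007460·v:
  w_0 = 0.249735·2.0484 + -0.007460·20.7516 = 0.3567  (Qualcomm)
  w_1 = 0.249735·1.9300 + -0.007460·10.0234 = 0.4072  (Honeywell)
  w_2 = 0.249735·0.5966 + -0.007460·9.9039 = 0.0751  (Nike)
  w_3 = 0.249735·1.6270 + -0.007460·29.8472 = 0.1837  (Chevron)
  w_4 = 0.249735·0.8005 + -0.007460·23.0465 = 0.0280  (Raytheon)
  w_5 = 0.249735·-0.1207 + -0.007460·14.8913 = -0.1412  (Xerox)
  w_6 = 0.249735·0.5595 + -0.007460·6.5907 = 0.0906  (Visa)
Σw_i=1.0000  μᵀw=0.1220
σ²=wᵀΣw=λ₁·μ_p+λ₂ = 0.249735·0.122 + -0.007460 = 0.023007 ≈ 0.0230

0.3567  0.4072  0.0751  0.1837  0.0280  -0.1412  0.0906


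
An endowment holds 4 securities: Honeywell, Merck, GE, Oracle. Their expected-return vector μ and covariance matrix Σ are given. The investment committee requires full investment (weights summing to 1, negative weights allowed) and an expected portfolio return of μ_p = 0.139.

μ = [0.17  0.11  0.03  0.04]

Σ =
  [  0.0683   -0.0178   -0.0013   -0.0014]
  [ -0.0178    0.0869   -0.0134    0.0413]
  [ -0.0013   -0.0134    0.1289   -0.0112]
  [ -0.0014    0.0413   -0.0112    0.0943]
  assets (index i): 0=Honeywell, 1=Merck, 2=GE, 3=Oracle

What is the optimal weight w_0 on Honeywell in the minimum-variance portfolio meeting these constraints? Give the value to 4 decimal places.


g=Σ⁻¹μ = [3.0524  2.1621  0.4515  -0.4238]
h=Σ⁻¹𝟙 = [18.6103  14.0404  9.9187  5.9096]
a=μᵀg=0.753329  b=𝟙ᵀg=5.242144  c=𝟙ᵀh=48.479035  D=ac−b²=9.040575
λ₁=(c·0.139−b)/D = (48.479035·0.139−5.242144)/9.040575 = 0.165525
λ₂=(a−b·0.139)/D = (0.753329−5.242144·0.139)/9.040575 = 0.002729
w* = 0.165525·g + 0.002729·h:
  w_0 = 0.165525·3.0524 + 0.002729·18.6103 = 0.5560  (Honeywell)
  w_1 = 0.165525·2.1621 + 0.002729·14.0404 = 0.3962  (Merck)
  w_2 = 0.165525·0.4515 + 0.002729·9.9187 = 0.1018  (GE)
  w_3 = 0.165525·-0.4238 + 0.002729·5.9096 = -0.0540  (Oracle)
Σw_i=1.0000  μᵀw=0.1390
σ²=wᵀΣw=λ₁·μ_p+λ₂ = 0.165525·0.139 + 0.002729 = 0.025737 ≈ 0.0257

0.5560


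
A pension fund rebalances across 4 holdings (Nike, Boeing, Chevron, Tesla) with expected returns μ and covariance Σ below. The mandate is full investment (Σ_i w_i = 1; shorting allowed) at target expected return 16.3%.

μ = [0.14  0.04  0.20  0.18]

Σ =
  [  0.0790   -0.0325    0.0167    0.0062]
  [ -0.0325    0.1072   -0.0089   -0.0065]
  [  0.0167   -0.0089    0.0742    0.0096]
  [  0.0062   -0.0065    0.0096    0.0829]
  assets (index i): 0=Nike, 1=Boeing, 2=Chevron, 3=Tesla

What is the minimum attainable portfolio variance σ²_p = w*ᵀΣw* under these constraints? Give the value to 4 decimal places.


0.0256

g=Σ⁻¹μ = [1.6345  1.1675  2.2239  1.8830]
h=Σ⁻¹𝟙 = [16.0877  15.7242  10.3326  10.8959]
a=μᵀg=1.059273  b=𝟙ᵀg=6.909030  c=𝟙ᵀh=53.040397  D=ac−b²=8.449575
λ₁=(c·0.163−b)/D = (53.040397·0.163−6.909030)/8.449575 = 0.205520
λ₂=(a−b·0.163)/D = (1.059273−6.909030·0.163)/8.449575 = -0.007917
w* = 0.205520·g + -0.007917·h:
  w_0 = 0.205520·1.6345 + -0.007917·16.0877 = 0.2086  (Nike)
  w_1 = 0.205520·1.1675 + -0.007917·15.7242 = 0.1154  (Boeing)
  w_2 = 0.205520·2.2239 + -0.007917·10.3326 = 0.3753  (Chevron)
  w_3 = 0.205520·1.8830 + -0.007917·10.8959 = 0.3007  (Tesla)
Σw_i=1.0000  μᵀw=0.1630
σ²=wᵀΣw=λ₁·μ_p+λ₂ = 0.205520·0.163 + -0.007917 = 0.025582 ≈ 0.0256


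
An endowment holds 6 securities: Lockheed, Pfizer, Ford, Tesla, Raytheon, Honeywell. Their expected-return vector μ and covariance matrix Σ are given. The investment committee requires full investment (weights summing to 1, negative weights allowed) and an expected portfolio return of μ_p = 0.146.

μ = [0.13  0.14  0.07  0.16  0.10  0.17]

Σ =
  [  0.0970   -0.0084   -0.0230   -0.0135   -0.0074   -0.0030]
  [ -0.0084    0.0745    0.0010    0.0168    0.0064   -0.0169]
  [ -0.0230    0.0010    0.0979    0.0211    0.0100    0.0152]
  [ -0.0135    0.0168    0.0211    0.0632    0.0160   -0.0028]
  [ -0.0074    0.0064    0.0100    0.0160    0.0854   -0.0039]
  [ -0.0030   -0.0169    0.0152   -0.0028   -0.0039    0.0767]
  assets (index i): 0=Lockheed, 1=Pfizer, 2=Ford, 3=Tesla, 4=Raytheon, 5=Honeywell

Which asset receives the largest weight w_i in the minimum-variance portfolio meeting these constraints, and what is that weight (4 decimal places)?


Honeywell (0.2759)

u=Σ⁻¹μ = [2.0324  2.1770  0.1516  2.2416  0.8774  2.8720]
v=Σ⁻¹𝟙 = [16.3110  15.6196  8.0293  10.7328  9.7510  16.4138]
a=μᵀu=1.514230  b=𝟙ᵀu=10.351925  c=𝟙ᵀv=76.857548  D=ac−b²=9.217666
λ₁=(c·0.146−b)/D = (76.857548·0.146−10.351925)/9.217666 = 0.094306
λ₂=(a−b·0.146)/D = (1.514230−10.351925·0.146)/9.217666 = 0.000309
w* = 0.094306·u + 0.000309·v:
  w_0 = 0.094306·2.0324 + 0.000309·16.3110 = 0.1967  (Lockheed)
  w_1 = 0.094306·2.1770 + 0.000309·15.6196 = 0.2101  (Pfizer)
  w_2 = 0.094306·0.1516 + 0.000309·8.0293 = 0.0168  (Ford)
  w_3 = 0.094306·2.2416 + 0.000309·10.7328 = 0.2147  (Tesla)
  w_4 = 0.094306·0.8774 + 0.000309·9.7510 = 0.0858  (Raytheon)
  w_5 = 0.094306·2.8720 + 0.000309·16.4138 = 0.2759  (Honeywell)
Σw_i=1.0000  μᵀw=0.1460
σ²=wᵀΣw=λ₁·μ_p+λ₂ = 0.094306·0.146 + 0.000309 = 0.014078 ≈ 0.0141


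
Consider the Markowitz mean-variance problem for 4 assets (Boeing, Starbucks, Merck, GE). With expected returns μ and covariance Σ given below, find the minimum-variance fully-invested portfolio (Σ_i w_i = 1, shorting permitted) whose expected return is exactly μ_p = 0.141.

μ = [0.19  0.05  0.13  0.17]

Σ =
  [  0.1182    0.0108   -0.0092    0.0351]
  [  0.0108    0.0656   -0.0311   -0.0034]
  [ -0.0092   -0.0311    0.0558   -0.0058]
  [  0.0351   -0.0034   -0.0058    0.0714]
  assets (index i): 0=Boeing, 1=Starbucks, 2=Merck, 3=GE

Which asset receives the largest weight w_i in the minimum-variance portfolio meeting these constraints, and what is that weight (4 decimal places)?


g=Σ⁻¹μ = [0.9834  2.7479  4.2703  2.3753]
h=Σ⁻¹𝟙 = [3.2795  34.2465  39.3389  17.2198]
a=μᵀg=1.283175  b=𝟙ᵀg=10.376858  c=𝟙ᵀh=94.084710  D=ac−b²=13.047919
λ₁=(c·0.141−b)/D = (94.084710·0.141−10.376858)/13.047919 = 0.221421
λ₂=(a−b·0.141)/D = (1.283175−10.376858·0.141)/13.047919 = -0.013792
w* = 0.221421·g + -0.013792·h:
  w_0 = 0.221421·0.9834 + -0.013792·3.2795 = 0.1725  (Boeing)
  w_1 = 0.221421·2.7479 + -0.013792·34.2465 = 0.1361  (Starbucks)
  w_2 = 0.221421·4.2703 + -0.013792·39.3389 = 0.4030  (Merck)
  w_3 = 0.221421·2.3753 + -0.013792·17.2198 = 0.2884  (GE)
Σw_i=1.0000  μᵀw=0.1410
σ²=wᵀΣw=λ₁·μ_p+λ₂ = 0.221421·0.141 + -0.013792 = 0.017428 ≈ 0.0174

Merck (0.4030)


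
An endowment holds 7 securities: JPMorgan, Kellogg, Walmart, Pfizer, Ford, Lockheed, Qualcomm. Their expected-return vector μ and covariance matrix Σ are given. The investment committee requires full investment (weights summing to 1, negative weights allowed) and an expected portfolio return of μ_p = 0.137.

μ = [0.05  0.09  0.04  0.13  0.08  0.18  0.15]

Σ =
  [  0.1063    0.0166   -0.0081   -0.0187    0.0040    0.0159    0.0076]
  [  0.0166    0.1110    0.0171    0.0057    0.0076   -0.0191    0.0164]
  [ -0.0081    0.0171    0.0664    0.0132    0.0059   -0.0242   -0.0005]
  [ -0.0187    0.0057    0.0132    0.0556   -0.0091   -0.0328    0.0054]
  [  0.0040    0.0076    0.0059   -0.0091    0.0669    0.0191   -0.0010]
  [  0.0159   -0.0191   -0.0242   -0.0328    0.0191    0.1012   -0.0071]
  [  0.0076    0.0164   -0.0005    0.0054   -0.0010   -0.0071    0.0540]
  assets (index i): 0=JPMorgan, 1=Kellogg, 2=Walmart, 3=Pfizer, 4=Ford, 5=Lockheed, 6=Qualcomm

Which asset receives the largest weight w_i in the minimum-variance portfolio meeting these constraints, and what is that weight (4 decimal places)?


g=Σ⁻¹μ = [0.4505  0.5515  0.9102  4.0836  0.6456  3.4142  2.6078]
h=Σ⁻¹𝟙 = [10.5491  4.0198  16.4465  30.2855  10.5254  21.8679  16.0069]
a=μᵀg=1.696823  b=𝟙ᵀg=12.663488  c=𝟙ᵀh=109.701019  D=ac−b²=25.779260
λ₁=(c·0.137−b)/D = (109.701019·0.137−12.663488)/25.779260 = 0.091762
λ₂=(a−b·0.137)/D = (1.696823−12.663488·0.137)/25.779260 = -0.001477
w* = 0.091762·g + -0.001477·h:
  w_0 = 0.091762·0.4505 + -0.001477·10.5491 = 0.0258  (JPMorgan)
  w_1 = 0.091762·0.5515 + -0.001477·4.0198 = 0.0447  (Kellogg)
  w_2 = 0.091762·0.9102 + -0.001477·16.4465 = 0.0592  (Walmart)
  w_3 = 0.091762·4.0836 + -0.001477·30.2855 = 0.3300  (Pfizer)
  w_4 = 0.091762·0.6456 + -0.001477·10.5254 = 0.0437  (Ford)
  w_5 = 0.091762·3.4142 + -0.001477·21.8679 = 0.2810  (Lockheed)
  w_6 = 0.091762·2.6078 + -0.001477·16.0069 = 0.2157  (Qualcomm)
Σw_i=1.0000  μᵀw=0.1370
σ²=wᵀΣw=λ₁·μ_p+λ₂ = 0.091762·0.137 + -0.001477 = 0.011094 ≈ 0.0111

Pfizer (0.3300)


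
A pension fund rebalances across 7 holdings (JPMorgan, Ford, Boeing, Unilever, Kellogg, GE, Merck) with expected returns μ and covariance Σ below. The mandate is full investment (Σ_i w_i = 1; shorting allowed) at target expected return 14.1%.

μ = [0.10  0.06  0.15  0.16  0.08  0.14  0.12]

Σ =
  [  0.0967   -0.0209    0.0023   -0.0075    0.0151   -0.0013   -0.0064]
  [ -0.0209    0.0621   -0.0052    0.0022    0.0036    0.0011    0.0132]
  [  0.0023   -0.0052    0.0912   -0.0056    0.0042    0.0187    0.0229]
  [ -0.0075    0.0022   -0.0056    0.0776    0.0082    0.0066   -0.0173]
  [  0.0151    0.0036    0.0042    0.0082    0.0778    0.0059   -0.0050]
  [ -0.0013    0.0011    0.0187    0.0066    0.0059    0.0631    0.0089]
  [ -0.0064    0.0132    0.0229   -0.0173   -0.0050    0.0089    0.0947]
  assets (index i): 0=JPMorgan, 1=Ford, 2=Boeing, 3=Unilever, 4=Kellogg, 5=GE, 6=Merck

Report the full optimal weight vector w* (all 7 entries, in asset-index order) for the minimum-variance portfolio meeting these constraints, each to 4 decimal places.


x=Σ⁻¹μ = [1.4920  1.1784  1.2047  2.3776  0.3402  1.4177  1.2315]
y=Σ⁻¹𝟙 = [15.0236  18.7635  7.8922  14.8441  6.9112  9.9966  9.1883]
a=μᵀx=1.154497  b=𝟙ᵀx=9.242057  c=𝟙ᵀy=82.619362  D=ac−b²=9.968184
λ₁=(c·0.141−b)/D = (82.619362·0.141−9.242057)/9.968184 = 0.241496
λ₂=(a−b·0.141)/D = (1.154497−9.242057·0.141)/9.968184 = -0.014911
w* = 0.241496·x + -0.014911·y:
  w_0 = 0.241496·1.4920 + -0.014911·15.0236 = 0.1363  (JPMorgan)
  w_1 = 0.241496·1.1784 + -0.014911·18.7635 = 0.0048  (Ford)
  w_2 = 0.241496·1.2047 + -0.014911·7.8922 = 0.1733  (Boeing)
  w_3 = 0.241496·2.3776 + -0.014911·14.8441 = 0.3528  (Unilever)
  w_4 = 0.241496·0.3402 + -0.014911·6.9112 = -0.0209  (Kellogg)
  w_5 = 0.241496·1.4177 + -0.014911·9.9966 = 0.1933  (GE)
  w_6 = 0.241496·1.2315 + -0.014911·9.1883 = 0.1604  (Merck)
Σw_i=1.0000  μᵀw=0.1410
σ²=wᵀΣw=λ₁·μ_p+λ₂ = 0.241496·0.141 + -0.014911 = 0.019140 ≈ 0.0191

0.1363  0.0048  0.1733  0.3528  -0.0209  0.1933  0.1604


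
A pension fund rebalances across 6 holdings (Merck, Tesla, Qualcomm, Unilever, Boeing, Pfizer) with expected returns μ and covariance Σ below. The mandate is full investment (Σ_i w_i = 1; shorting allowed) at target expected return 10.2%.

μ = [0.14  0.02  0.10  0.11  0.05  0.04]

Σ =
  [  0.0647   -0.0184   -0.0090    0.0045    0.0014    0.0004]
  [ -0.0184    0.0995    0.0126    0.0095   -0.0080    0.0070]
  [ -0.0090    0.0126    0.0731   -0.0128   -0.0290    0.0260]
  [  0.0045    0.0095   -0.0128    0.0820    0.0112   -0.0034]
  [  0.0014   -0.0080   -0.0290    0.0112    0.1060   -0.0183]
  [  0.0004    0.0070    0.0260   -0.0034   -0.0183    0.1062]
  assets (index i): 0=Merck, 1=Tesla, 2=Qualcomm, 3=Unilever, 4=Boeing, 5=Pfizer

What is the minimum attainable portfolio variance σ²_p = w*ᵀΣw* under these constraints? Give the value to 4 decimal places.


0.0136

p=Σ⁻¹μ = [2.4452  0.3126  2.2237  1.3920  0.9254  0.0064]
q=Σ⁻¹𝟙 = [20.2016  10.9672  19.9464  11.0999  15.4445  6.7506]
a=μᵀp=0.770605  b=𝟙ᵀp=7.305443  c=𝟙ᵀq=84.410208  D=ac−b²=11.677467
λ₁=(c·0.102−b)/D = (84.410208·0.102−7.305443)/11.677467 = 0.111702
λ₂=(a−b·0.102)/D = (0.770605−7.305443·0.102)/11.677467 = 0.002179
w* = 0.111702·p + 0.002179·q:
  w_0 = 0.111702·2.4452 + 0.002179·20.2016 = 0.3172  (Merck)
  w_1 = 0.111702·0.3126 + 0.002179·10.9672 = 0.0588  (Tesla)
  w_2 = 0.111702·2.2237 + 0.002179·19.9464 = 0.2919  (Qualcomm)
  w_3 = 0.111702·1.3920 + 0.002179·11.0999 = 0.1797  (Unilever)
  w_4 = 0.111702·0.9254 + 0.002179·15.4445 = 0.1370  (Boeing)
  w_5 = 0.111702·0.0064 + 0.002179·6.7506 = 0.0154  (Pfizer)
Σw_i=1.0000  μᵀw=0.1020
σ²=wᵀΣw=λ₁·μ_p+λ₂ = 0.111702·0.102 + 0.002179 = 0.013573 ≈ 0.0136


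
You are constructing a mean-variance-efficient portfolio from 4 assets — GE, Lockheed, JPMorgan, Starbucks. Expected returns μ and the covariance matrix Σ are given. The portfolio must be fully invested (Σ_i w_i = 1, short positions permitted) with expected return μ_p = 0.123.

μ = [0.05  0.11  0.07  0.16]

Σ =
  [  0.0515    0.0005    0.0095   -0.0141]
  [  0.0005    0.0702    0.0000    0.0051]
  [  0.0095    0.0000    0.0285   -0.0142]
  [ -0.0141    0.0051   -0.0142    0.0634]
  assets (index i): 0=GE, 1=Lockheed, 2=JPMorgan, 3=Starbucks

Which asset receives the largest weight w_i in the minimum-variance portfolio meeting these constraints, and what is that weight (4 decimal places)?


p=Σ⁻¹μ = [1.2254  1.3006  3.8144  3.5459]
q=Σ⁻¹𝟙 = [19.2325  12.0223  42.9814  28.7098]
a=μᵀp=1.038690  b=𝟙ᵀp=9.886340  c=𝟙ᵀq=102.945975  D=ac−b²=9.189267
λ₁=(c·0.123−b)/D = (102.945975·0.123−9.886340)/9.189267 = 0.302093
λ₂=(a−b·0.123)/D = (1.038690−9.886340·0.123)/9.189267 = -0.019297
w* = 0.302093·p + -0.019297·q:
  w_0 = 0.302093·1.2254 + -0.019297·19.2325 = -0.0009  (GE)
  w_1 = 0.302093·1.3006 + -0.019297·12.0223 = 0.1609  (Lockheed)
  w_2 = 0.302093·3.8144 + -0.019297·42.9814 = 0.3229  (JPMorgan)
  w_3 = 0.302093·3.5459 + -0.019297·28.7098 = 0.5172  (Starbucks)
Σw_i=1.0000  μᵀw=0.1230
σ²=wᵀΣw=λ₁·μ_p+λ₂ = 0.302093·0.123 + -0.019297 = 0.017860 ≈ 0.0179

Starbucks (0.5172)
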